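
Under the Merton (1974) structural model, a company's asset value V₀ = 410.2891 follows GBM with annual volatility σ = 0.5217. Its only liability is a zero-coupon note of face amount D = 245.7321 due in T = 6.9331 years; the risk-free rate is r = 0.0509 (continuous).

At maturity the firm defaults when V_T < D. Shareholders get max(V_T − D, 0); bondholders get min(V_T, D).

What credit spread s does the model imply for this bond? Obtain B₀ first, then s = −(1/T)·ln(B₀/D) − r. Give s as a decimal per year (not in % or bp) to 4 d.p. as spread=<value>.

d₁ = [ln(V₀/D) + (r + σ²/2)T] / (σ√T)
   = [ln(410.2891/245.7321) + (0.0509 + 0.5·0.5217²)·6.9331] / (0.5217·√6.9331)
   = [0.512620 + 1.296389] / 1.373677 = 1.316910
d₂ = d₁ − σ√T = 1.316910 − 1.373677 = -0.056767
N(d₁) = 0.906066,  N(d₂) = 0.477366,  e^(−rT) = 0.702651
E₀ = V₀·N(d₁) − D·e^(−rT)·N(d₂)
   = 410.2891·0.906066 − 245.7321·0.702651·0.477366 = 289.325040
B₀ = V₀ − E₀ = 410.2891 − 289.325040 = 120.964060
spread = −(1/T)·ln(B₀/D) − r = −(1/6.9331)·ln(120.964060/245.7321) − 0.0509 = 0.05132677

spread=0.0513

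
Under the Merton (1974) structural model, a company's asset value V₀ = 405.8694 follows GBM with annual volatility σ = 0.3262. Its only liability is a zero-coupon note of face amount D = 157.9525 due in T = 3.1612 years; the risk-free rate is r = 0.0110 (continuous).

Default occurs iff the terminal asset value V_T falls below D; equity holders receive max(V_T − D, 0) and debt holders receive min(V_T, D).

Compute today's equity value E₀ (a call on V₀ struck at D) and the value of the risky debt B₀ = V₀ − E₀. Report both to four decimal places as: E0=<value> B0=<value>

E0=255.9536 B0=149.9158

d₁ = [ln(V₀/D) + (r + σ²/2)T] / (σ√T)
   = [ln(405.8694/157.9525) + (0.0110 + 0.5·0.3262²)·3.1612] / (0.3262·√3.1612)
   = [0.943737 + 0.202959] / 0.579976 = 1.977145
d₂ = d₁ − σ√T = 1.977145 − 0.579976 = 1.397169
N(d₁) = 0.975987,  N(d₂) = 0.918819,  e^(−rT) = 0.965824
E₀ = V₀·N(d₁) − D·e^(−rT)·N(d₂)
   = 405.8694·0.975987 − 157.9525·0.965824·0.918819 = 255.953600
B₀ = V₀ − E₀ = 405.8694 − 255.953600 = 149.915800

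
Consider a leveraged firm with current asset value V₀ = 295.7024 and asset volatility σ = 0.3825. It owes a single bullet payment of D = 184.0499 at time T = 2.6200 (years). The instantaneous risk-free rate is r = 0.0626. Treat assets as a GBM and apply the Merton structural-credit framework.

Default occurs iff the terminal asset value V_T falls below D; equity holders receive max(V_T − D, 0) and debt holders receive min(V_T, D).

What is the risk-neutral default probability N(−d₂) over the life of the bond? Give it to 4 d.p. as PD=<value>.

PD=0.2354

d₁ = [ln(V₀/D) + (r + σ²/2)T] / (σ√T)
   = [ln(295.7024/184.0499) + (0.0626 + 0.5·0.3825²)·2.6200] / (0.3825·√2.6200)
   = [0.474147 + 0.355673] / 0.619130 = 1.340299
d₂ = d₁ − σ√T = 1.340299 − 0.619130 = 0.721169
risk-neutral PD = N(−d₂) = N(-0.721169) = 0.235403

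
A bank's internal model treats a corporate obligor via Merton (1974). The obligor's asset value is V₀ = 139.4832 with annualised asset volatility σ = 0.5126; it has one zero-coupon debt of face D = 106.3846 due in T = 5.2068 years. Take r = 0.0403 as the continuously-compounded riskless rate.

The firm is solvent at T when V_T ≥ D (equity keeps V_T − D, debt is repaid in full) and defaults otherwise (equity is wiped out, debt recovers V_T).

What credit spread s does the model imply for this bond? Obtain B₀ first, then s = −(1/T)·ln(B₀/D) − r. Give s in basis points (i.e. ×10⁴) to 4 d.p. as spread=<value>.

d₁ = [ln(V₀/D) + (r + σ²/2)T] / (σ√T)
   = [ln(139.4832/106.3846) + (0.0403 + 0.5·0.5126²)·5.2068] / (0.5126·√5.2068)
   = [0.270883 + 0.893900] / 1.169672 = 0.995821
d₂ = d₁ − σ√T = 0.995821 − 1.169672 = -0.173851
N(d₁) = 0.840331,  N(d₂) = 0.430991,  e^(−rT) = 0.810719
E₀ = V₀·N(d₁) − D·e^(−rT)·N(d₂)
   = 139.4832·0.840331 − 106.3846·0.810719·0.430991 = 80.039981
B₀ = V₀ − E₀ = 139.4832 − 80.039981 = 59.443219
spread = −(1/T)·ln(B₀/D) − r = −(1/5.2068)·ln(59.443219/106.3846) − 0.0403 = 0.07148445
in basis points: 0.07148445 × 10⁴ = 714.8445 bp

spread=714.8445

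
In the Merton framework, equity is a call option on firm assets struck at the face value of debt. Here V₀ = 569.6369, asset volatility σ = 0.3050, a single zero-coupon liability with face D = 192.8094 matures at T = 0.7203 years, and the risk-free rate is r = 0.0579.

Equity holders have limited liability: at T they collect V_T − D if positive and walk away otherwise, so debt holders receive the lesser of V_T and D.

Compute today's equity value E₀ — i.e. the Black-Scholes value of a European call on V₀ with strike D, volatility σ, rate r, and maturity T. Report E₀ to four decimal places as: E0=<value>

E0=384.7034

d₁ = [ln(V₀/D) + (r + σ²/2)T] / (σ√T)
   = [ln(569.6369/192.8094) + (0.0579 + 0.5·0.3050²)·0.7203] / (0.3050·√0.7203)
   = [1.083297 + 0.075208] / 0.258855 = 4.475499
d₂ = d₁ − σ√T = 4.475499 − 0.258855 = 4.216644
N(d₁) = 0.999996,  N(d₂) = 0.999988,  e^(−rT) = 0.959152
E₀ = V₀·N(d₁) − D·e^(−rT)·N(d₂)
   = 569.6369·0.999996 − 192.8094·0.959152·0.999988 = 384.703436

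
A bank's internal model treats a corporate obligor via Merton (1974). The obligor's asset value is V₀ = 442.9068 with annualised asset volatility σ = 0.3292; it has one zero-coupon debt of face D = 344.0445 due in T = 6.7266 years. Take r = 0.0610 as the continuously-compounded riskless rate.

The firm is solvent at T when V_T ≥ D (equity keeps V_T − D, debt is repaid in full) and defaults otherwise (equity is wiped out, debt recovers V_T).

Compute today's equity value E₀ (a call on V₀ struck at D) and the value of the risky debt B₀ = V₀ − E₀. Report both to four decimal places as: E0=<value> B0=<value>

E0=246.9104 B0=195.9964

d₁ = [ln(V₀/D) + (r + σ²/2)T] / (σ√T)
   = [ln(442.9068/344.0445) + (0.0610 + 0.5·0.3292²)·6.7266] / (0.3292·√6.7266)
   = [0.252588 + 0.774812] / 0.853803 = 1.203323
d₂ = d₁ − σ√T = 1.203323 − 0.853803 = 0.349520
N(d₁) = 0.885574,  N(d₂) = 0.636651,  e^(−rT) = 0.663436
E₀ = V₀·N(d₁) − D·e^(−rT)·N(d₂)
   = 442.9068·0.885574 − 344.0445·0.663436·0.636651 = 246.910399
B₀ = V₀ − E₀ = 442.9068 − 246.910399 = 195.996401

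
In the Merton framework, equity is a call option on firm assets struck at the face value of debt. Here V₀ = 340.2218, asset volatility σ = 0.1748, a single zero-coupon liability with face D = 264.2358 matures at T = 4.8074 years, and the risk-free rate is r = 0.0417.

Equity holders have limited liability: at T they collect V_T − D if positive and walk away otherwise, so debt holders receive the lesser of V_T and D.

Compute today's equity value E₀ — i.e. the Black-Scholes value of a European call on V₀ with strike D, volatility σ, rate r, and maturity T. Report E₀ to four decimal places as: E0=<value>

d₁ = [ln(V₀/D) + (r + σ²/2)T] / (σ√T)
   = [ln(340.2218/264.2358) + (0.0417 + 0.5·0.1748²)·4.8074] / (0.1748·√4.8074)
   = [0.252756 + 0.273914] / 0.383263 = 1.374174
d₂ = d₁ − σ√T = 1.374174 − 0.383263 = 0.990911
N(d₁) = 0.915306,  N(d₂) = 0.839136,  e^(−rT) = 0.818347
E₀ = V₀·N(d₁) − D·e^(−rT)·N(d₂)
   = 340.2218·0.915306 − 264.2358·0.818347·0.839136 = 129.955269

E0=129.9553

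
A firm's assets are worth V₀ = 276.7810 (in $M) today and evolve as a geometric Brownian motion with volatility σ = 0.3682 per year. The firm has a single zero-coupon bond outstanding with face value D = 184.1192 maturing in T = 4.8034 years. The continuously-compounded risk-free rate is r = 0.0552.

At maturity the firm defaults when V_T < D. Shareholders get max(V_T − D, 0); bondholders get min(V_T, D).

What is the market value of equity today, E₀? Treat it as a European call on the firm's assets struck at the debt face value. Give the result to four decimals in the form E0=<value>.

d₁ = [ln(V₀/D) + (r + σ²/2)T] / (σ√T)
   = [ln(276.7810/184.1192) + (0.0552 + 0.5·0.3682²)·4.8034] / (0.3682·√4.8034)
   = [0.407643 + 0.590749] / 0.806971 = 1.237209
d₂ = d₁ − σ√T = 1.237209 − 0.806971 = 0.430238
N(d₁) = 0.891995,  N(d₂) = 0.666489,  e^(−rT) = 0.767093
E₀ = V₀·N(d₁) − D·e^(−rT)·N(d₂)
   = 276.7810·0.891995 − 184.1192·0.767093·0.666489 = 152.754832

E0=152.7548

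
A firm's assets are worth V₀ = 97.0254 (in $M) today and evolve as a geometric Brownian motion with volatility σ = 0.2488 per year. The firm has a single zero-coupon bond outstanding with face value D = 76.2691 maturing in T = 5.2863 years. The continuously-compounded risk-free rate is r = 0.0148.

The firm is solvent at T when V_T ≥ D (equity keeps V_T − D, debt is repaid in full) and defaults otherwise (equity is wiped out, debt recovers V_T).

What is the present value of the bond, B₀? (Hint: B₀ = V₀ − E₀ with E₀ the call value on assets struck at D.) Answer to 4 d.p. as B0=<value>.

d₁ = [ln(V₀/D) + (r + σ²/2)T] / (σ√T)
   = [ln(97.0254/76.2691) + (0.0148 + 0.5·0.2488²)·5.2863] / (0.2488·√5.2863)
   = [0.240705 + 0.241852] / 0.572040 = 0.843572
d₂ = d₁ − σ√T = 0.843572 − 0.572040 = 0.271532
N(d₁) = 0.800546,  N(d₂) = 0.607009,  e^(−rT) = 0.924745
E₀ = V₀·N(d₁) − D·e^(−rT)·N(d₂)
   = 97.0254·0.800546 − 76.2691·0.924745·0.607009 = 34.861235
B₀ = V₀ − E₀ = 97.0254 − 34.861235 = 62.164165

B0=62.1642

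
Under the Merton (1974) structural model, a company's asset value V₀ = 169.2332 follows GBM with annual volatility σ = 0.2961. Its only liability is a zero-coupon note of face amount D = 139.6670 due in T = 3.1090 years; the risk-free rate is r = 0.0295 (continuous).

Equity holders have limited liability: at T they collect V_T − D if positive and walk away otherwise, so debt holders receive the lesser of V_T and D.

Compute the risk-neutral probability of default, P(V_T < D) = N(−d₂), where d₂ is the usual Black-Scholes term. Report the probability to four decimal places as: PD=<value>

d₁ = [ln(V₀/D) + (r + σ²/2)T] / (σ√T)
   = [ln(169.2332/139.6670) + (0.0295 + 0.5·0.2961²)·3.1090] / (0.2961·√3.1090)
   = [0.192017 + 0.228007] / 0.522094 = 0.804497
d₂ = d₁ − σ√T = 0.804497 − 0.522094 = 0.282403
risk-neutral PD = N(−d₂) = N(-0.282403) = 0.388817

PD=0.3888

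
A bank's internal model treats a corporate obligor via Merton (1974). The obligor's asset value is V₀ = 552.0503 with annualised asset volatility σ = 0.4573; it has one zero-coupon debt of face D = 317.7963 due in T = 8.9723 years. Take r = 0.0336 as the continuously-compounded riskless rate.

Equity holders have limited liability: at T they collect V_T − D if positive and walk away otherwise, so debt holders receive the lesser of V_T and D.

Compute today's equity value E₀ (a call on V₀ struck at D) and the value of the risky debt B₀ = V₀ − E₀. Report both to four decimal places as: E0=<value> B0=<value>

d₁ = [ln(V₀/D) + (r + σ²/2)T] / (σ√T)
   = [ln(552.0503/317.7963) + (0.0336 + 0.5·0.4573²)·8.9723] / (0.4573·√8.9723)
   = [0.552229 + 1.239628] / 1.369787 = 1.308128
d₂ = d₁ − σ√T = 1.308128 − 1.369787 = -0.061660
N(d₁) = 0.904585,  N(d₂) = 0.475417,  e^(−rT) = 0.739731
E₀ = V₀·N(d₁) − D·e^(−rT)·N(d₂)
   = 552.0503·0.904585 − 317.7963·0.739731·0.475417 = 387.613664
B₀ = V₀ − E₀ = 552.0503 − 387.613664 = 164.436636

E0=387.6137 B0=164.4366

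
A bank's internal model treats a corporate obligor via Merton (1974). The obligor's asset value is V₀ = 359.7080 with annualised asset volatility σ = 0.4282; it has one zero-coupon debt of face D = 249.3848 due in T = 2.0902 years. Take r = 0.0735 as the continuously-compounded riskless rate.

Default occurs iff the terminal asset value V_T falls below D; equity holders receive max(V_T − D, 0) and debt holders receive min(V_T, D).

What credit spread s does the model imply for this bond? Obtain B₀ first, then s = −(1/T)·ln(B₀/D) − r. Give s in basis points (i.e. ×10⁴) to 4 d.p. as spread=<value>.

spread=437.4252

d₁ = [ln(V₀/D) + (r + σ²/2)T] / (σ√T)
   = [ln(359.7080/249.3848) + (0.0735 + 0.5·0.4282²)·2.0902] / (0.4282·√2.0902)
   = [0.366296 + 0.345254] / 0.619071 = 1.149383
d₂ = d₁ − σ√T = 1.149383 − 0.619071 = 0.530312
N(d₁) = 0.874801,  N(d₂) = 0.702052,  e^(−rT) = 0.857590
E₀ = V₀·N(d₁) − D·e^(−rT)·N(d₂)
   = 359.7080·0.874801 − 249.3848·0.857590·0.702052 = 164.525160
B₀ = V₀ − E₀ = 359.7080 − 164.525160 = 195.182840
spread = −(1/T)·ln(B₀/D) − r = −(1/2.0902)·ln(195.182840/249.3848) − 0.0735 = 0.04374252
in basis points: 0.04374252 × 10⁴ = 437.4252 bp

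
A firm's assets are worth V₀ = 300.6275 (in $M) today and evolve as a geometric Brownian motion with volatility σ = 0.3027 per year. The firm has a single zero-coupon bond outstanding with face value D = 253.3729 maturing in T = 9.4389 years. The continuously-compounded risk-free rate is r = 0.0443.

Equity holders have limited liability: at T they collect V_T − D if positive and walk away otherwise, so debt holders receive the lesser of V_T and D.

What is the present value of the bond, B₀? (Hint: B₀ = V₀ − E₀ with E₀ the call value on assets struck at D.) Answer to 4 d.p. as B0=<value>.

d₁ = [ln(V₀/D) + (r + σ²/2)T] / (σ√T)
   = [ln(300.6275/253.3729) + (0.0443 + 0.5·0.3027²)·9.4389] / (0.3027·√9.4389)
   = [0.171010 + 0.850574] / 0.929979 = 1.098502
d₂ = d₁ − σ√T = 1.098502 − 0.929979 = 0.168523
N(d₁) = 0.864007,  N(d₂) = 0.566914,  e^(−rT) = 0.658268
E₀ = V₀·N(d₁) − D·e^(−rT)·N(d₂)
   = 300.6275·0.864007 − 253.3729·0.658268·0.566914 = 165.190320
B₀ = V₀ − E₀ = 300.6275 − 165.190320 = 135.437180

B0=135.4372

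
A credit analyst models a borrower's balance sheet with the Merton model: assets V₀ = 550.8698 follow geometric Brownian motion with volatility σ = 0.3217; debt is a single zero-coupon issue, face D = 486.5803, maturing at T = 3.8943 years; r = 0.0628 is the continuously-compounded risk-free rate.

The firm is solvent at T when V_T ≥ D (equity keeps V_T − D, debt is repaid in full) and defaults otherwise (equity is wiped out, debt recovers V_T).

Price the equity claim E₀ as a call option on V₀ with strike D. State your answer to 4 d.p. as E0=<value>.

E0=219.1316

d₁ = [ln(V₀/D) + (r + σ²/2)T] / (σ√T)
   = [ln(550.8698/486.5803) + (0.0628 + 0.5·0.3217²)·3.8943] / (0.3217·√3.8943)
   = [0.124097 + 0.446074] / 0.634842 = 0.898130
d₂ = d₁ − σ√T = 0.898130 − 0.634842 = 0.263288
N(d₁) = 0.815442,  N(d₂) = 0.603836,  e^(−rT) = 0.783047
E₀ = V₀·N(d₁) − D·e^(−rT)·N(d₂)
   = 550.8698·0.815442 − 486.5803·0.783047·0.603836 = 219.131603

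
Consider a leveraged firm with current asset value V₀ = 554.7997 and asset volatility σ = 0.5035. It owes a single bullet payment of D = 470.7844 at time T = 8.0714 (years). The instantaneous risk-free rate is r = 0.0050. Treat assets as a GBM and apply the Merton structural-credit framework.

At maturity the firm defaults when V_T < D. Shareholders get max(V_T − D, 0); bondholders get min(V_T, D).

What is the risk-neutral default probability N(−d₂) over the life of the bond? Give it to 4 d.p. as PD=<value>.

d₁ = [ln(V₀/D) + (r + σ²/2)T] / (σ√T)
   = [ln(554.7997/470.7844) + (0.0050 + 0.5·0.5035²)·8.0714] / (0.5035·√8.0714)
   = [0.164207 + 1.063456] / 1.430454 = 0.858233
d₂ = d₁ − σ√T = 0.858233 − 1.430454 = -0.572221
risk-neutral PD = N(−d₂) = N(0.572221) = 0.716414

PD=0.7164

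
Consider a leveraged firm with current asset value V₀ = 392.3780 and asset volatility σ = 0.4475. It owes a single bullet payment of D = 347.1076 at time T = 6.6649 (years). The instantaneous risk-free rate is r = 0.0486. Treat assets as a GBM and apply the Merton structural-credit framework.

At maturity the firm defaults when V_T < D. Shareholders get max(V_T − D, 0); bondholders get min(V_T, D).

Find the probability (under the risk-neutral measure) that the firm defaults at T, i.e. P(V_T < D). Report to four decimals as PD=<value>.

d₁ = [ln(V₀/D) + (r + σ²/2)T] / (σ√T)
   = [ln(392.3780/347.1076) + (0.0486 + 0.5·0.4475²)·6.6649] / (0.4475·√6.6649)
   = [0.122591 + 0.991258] / 1.155287 = 0.964132
d₂ = d₁ − σ√T = 0.964132 − 1.155287 = -0.191155
risk-neutral PD = N(−d₂) = N(0.191155) = 0.575798

PD=0.5758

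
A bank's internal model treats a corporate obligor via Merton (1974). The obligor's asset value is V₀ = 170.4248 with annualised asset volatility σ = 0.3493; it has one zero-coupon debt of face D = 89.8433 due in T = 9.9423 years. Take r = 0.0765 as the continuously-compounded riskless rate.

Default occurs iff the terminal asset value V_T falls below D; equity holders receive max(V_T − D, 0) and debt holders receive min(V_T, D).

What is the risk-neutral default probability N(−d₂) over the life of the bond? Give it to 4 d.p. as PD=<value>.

PD=0.2354

d₁ = [ln(V₀/D) + (r + σ²/2)T] / (σ√T)
   = [ln(170.4248/89.8433) + (0.0765 + 0.5·0.3493²)·9.9423] / (0.3493·√9.9423)
   = [0.640227 + 1.367118] / 1.101392 = 1.822553
d₂ = d₁ − σ√T = 1.822553 − 1.101392 = 0.721161
risk-neutral PD = N(−d₂) = N(-0.721161) = 0.235405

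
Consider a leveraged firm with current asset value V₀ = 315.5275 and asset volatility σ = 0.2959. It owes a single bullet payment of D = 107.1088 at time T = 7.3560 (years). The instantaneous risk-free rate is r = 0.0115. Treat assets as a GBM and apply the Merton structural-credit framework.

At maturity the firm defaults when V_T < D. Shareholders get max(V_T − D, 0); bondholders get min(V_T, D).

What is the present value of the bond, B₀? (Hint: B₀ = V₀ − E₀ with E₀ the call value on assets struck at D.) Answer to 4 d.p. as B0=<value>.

d₁ = [ln(V₀/D) + (r + σ²/2)T] / (σ√T)
   = [ln(315.5275/107.1088) + (0.0115 + 0.5·0.2959²)·7.3560] / (0.2959·√7.3560)
   = [1.080401 + 0.406628] / 0.802538 = 1.852907
d₂ = d₁ − σ√T = 1.852907 − 0.802538 = 1.050368
N(d₁) = 0.968052,  N(d₂) = 0.853226,  e^(−rT) = 0.918885
E₀ = V₀·N(d₁) − D·e^(−rT)·N(d₂)
   = 315.5275·0.968052 − 107.1088·0.918885·0.853226 = 221.472010
B₀ = V₀ − E₀ = 315.5275 − 221.472010 = 94.055490

B0=94.0555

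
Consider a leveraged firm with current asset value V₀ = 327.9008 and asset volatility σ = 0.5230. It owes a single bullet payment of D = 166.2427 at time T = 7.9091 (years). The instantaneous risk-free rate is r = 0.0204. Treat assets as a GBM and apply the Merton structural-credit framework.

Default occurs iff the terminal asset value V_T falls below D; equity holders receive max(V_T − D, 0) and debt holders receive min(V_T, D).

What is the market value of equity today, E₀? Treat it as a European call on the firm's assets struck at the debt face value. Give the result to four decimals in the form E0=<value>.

E0=235.0211

d₁ = [ln(V₀/D) + (r + σ²/2)T] / (σ√T)
   = [ln(327.9008/166.2427) + (0.0204 + 0.5·0.5230²)·7.9091] / (0.5230·√7.9091)
   = [0.679262 + 1.243030] / 1.470839 = 1.306936
d₂ = d₁ − σ√T = 1.306936 − 1.470839 = -0.163904
N(d₁) = 0.904383,  N(d₂) = 0.434903,  e^(−rT) = 0.850998
E₀ = V₀·N(d₁) − D·e^(−rT)·N(d₂)
   = 327.9008·0.904383 − 166.2427·0.850998·0.434903 = 235.021067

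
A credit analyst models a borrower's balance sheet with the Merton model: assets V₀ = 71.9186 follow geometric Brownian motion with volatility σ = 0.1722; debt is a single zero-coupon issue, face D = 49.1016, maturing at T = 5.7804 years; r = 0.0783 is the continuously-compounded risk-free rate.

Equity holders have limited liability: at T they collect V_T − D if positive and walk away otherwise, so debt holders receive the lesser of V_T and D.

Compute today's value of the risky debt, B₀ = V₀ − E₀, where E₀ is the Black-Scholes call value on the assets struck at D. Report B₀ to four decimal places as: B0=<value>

d₁ = [ln(V₀/D) + (r + σ²/2)T] / (σ√T)
   = [ln(71.9186/49.1016) + (0.0783 + 0.5·0.1722²)·5.7804] / (0.1722·√5.7804)
   = [0.381643 + 0.538308] / 0.414011 = 2.222044
d₂ = d₁ − σ√T = 2.222044 − 0.414011 = 1.808033
N(d₁) = 0.986860,  N(d₂) = 0.964699,  e^(−rT) = 0.635969
E₀ = V₀·N(d₁) − D·e^(−rT)·N(d₂)
   = 71.9186·0.986860 − 49.1016·0.635969·0.964699 = 40.848816
B₀ = V₀ − E₀ = 71.9186 − 40.848816 = 31.069784

B0=31.0698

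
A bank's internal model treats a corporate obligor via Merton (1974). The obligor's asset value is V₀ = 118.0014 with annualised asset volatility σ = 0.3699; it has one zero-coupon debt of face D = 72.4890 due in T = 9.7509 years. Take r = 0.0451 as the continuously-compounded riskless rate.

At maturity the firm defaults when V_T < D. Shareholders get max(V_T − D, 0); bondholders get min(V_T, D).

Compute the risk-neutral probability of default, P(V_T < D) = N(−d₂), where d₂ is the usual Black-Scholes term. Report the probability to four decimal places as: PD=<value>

d₁ = [ln(V₀/D) + (r + σ²/2)T] / (σ√T)
   = [ln(118.0014/72.4890) + (0.0451 + 0.5·0.3699²)·9.7509] / (0.3699·√9.7509)
   = [0.487262 + 1.106854] / 1.155066 = 1.380108
d₂ = d₁ − σ√T = 1.380108 − 1.155066 = 0.225043
risk-neutral PD = N(−d₂) = N(-0.225043) = 0.410973

PD=0.4110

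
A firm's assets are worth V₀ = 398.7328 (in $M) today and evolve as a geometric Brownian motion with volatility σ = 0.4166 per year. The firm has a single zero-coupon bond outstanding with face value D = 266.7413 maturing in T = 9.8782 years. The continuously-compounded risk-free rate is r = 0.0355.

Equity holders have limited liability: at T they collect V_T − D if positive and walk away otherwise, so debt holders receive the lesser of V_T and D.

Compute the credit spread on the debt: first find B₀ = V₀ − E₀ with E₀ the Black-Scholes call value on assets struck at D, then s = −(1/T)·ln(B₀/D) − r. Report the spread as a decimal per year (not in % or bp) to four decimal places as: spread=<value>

d₁ = [ln(V₀/D) + (r + σ²/2)T] / (σ√T)
   = [ln(398.7328/266.7413) + (0.0355 + 0.5·0.4166²)·9.8782] / (0.4166·√9.8782)
   = [0.402012 + 1.207884] / 1.309357 = 1.229532
d₂ = d₁ − σ√T = 1.229532 − 1.309357 = -0.079825
N(d₁) = 0.890564,  N(d₂) = 0.468188,  e^(−rT) = 0.704212
E₀ = V₀·N(d₁) − D·e^(−rT)·N(d₂)
   = 398.7328·0.890564 − 266.7413·0.704212·0.468188 = 267.151431
B₀ = V₀ − E₀ = 398.7328 − 267.151431 = 131.581369
spread = −(1/T)·ln(B₀/D) − r = −(1/9.8782)·ln(131.581369/266.7413) − 0.0355 = 0.03603670

spread=0.0360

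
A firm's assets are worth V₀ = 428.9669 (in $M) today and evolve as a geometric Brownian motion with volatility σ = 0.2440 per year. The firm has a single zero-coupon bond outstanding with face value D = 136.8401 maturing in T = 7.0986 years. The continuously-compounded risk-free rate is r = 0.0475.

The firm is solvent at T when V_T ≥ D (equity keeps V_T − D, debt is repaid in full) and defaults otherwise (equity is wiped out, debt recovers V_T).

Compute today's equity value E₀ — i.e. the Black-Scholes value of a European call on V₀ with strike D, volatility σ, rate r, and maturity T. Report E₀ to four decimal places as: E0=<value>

E0=331.7938

d₁ = [ln(V₀/D) + (r + σ²/2)T] / (σ√T)
   = [ln(428.9669/136.8401) + (0.0475 + 0.5·0.2440²)·7.0986] / (0.2440·√7.0986)
   = [1.142567 + 0.548495] / 0.650094 = 2.601256
d₂ = d₁ − σ√T = 2.601256 − 0.650094 = 1.951162
N(d₁) = 0.995356,  N(d₂) = 0.974481,  e^(−rT) = 0.713778
E₀ = V₀·N(d₁) − D·e^(−rT)·N(d₂)
   = 428.9669·0.995356 − 136.8401·0.713778·0.974481 = 331.793796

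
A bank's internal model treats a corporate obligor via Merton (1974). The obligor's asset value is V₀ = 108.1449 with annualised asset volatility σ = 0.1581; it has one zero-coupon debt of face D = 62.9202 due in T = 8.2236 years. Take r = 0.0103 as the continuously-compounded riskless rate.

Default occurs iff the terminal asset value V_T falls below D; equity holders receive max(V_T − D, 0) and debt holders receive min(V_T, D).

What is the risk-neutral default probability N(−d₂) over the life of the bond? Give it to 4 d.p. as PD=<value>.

PD=0.1241

d₁ = [ln(V₀/D) + (r + σ²/2)T] / (σ√T)
   = [ln(108.1449/62.9202) + (0.0103 + 0.5·0.1581²)·8.2236] / (0.1581·√8.2236)
   = [0.541605 + 0.187480] / 0.453381 = 1.608108
d₂ = d₁ − σ√T = 1.608108 − 0.453381 = 1.154727
risk-neutral PD = N(−d₂) = N(-1.154727) = 0.124101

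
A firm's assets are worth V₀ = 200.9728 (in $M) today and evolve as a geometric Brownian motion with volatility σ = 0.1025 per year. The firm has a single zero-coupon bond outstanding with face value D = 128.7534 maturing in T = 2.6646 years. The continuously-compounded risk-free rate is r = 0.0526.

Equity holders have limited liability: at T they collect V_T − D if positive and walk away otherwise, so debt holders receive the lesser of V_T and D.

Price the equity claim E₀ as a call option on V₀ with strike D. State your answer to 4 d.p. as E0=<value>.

E0=89.0591

d₁ = [ln(V₀/D) + (r + σ²/2)T] / (σ√T)
   = [ln(200.9728/128.7534) + (0.0526 + 0.5·0.1025²)·2.6646] / (0.1025·√2.6646)
   = [0.445271 + 0.154155] / 0.167317 = 3.582579
d₂ = d₁ − σ√T = 3.582579 − 0.167317 = 3.415262
N(d₁) = 0.999830,  N(d₂) = 0.999681,  e^(−rT) = 0.869221
E₀ = V₀·N(d₁) − D·e^(−rT)·N(d₂)
   = 200.9728·0.999830 − 128.7534·0.869221·0.999681 = 89.059120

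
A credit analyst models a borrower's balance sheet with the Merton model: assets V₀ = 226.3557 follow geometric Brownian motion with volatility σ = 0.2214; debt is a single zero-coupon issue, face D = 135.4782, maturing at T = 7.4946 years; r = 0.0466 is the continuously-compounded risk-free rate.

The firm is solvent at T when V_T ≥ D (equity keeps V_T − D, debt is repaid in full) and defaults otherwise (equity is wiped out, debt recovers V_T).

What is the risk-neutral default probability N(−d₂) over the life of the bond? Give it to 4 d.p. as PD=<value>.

PD=0.1314

d₁ = [ln(V₀/D) + (r + σ²/2)T] / (σ√T)
   = [ln(226.3557/135.4782) + (0.0466 + 0.5·0.2214²)·7.4946] / (0.2214·√7.4946)
   = [0.513297 + 0.532933] / 0.606111 = 1.726138
d₂ = d₁ − σ√T = 1.726138 − 0.606111 = 1.120027
risk-neutral PD = N(−d₂) = N(-1.120027) = 0.131351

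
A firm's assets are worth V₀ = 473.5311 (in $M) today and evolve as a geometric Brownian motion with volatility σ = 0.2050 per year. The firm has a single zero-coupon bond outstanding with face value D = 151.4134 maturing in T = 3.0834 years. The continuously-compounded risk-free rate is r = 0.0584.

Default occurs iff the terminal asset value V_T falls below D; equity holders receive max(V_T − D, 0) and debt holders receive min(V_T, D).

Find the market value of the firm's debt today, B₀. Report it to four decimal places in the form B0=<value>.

B0=126.4596

d₁ = [ln(V₀/D) + (r + σ²/2)T] / (σ√T)
   = [ln(473.5311/151.4134) + (0.0584 + 0.5·0.2050²)·3.0834] / (0.2050·√3.0834)
   = [1.140204 + 0.244861] / 0.359972 = 3.847699
d₂ = d₁ − σ√T = 3.847699 − 0.359972 = 3.487727
N(d₁) = 0.999940,  N(d₂) = 0.999756,  e^(−rT) = 0.835211
E₀ = V₀·N(d₁) − D·e^(−rT)·N(d₂)
   = 473.5311·0.999940 − 151.4134·0.835211·0.999756 = 347.071493
B₀ = V₀ − E₀ = 473.5311 − 347.071493 = 126.459607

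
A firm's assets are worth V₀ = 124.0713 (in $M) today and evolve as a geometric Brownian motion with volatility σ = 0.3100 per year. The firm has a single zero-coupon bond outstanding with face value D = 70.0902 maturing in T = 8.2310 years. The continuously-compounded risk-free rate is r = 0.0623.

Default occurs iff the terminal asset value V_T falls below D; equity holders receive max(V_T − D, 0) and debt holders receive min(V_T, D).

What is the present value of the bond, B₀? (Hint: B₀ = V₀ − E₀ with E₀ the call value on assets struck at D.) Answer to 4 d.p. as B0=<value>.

d₁ = [ln(V₀/D) + (r + σ²/2)T] / (σ√T)
   = [ln(124.0713/70.0902) + (0.0623 + 0.5·0.3100²)·8.2310] / (0.3100·√8.2310)
   = [0.571073 + 0.908291] / 0.889381 = 1.663363
d₂ = d₁ − σ√T = 1.663363 − 0.889381 = 0.773982
N(d₁) = 0.951880,  N(d₂) = 0.780529,  e^(−rT) = 0.598822
E₀ = V₀·N(d₁) − D·e^(−rT)·N(d₂)
   = 124.0713·0.951880 − 70.0902·0.598822·0.780529 = 85.340992
B₀ = V₀ − E₀ = 124.0713 − 85.340992 = 38.730308

B0=38.7303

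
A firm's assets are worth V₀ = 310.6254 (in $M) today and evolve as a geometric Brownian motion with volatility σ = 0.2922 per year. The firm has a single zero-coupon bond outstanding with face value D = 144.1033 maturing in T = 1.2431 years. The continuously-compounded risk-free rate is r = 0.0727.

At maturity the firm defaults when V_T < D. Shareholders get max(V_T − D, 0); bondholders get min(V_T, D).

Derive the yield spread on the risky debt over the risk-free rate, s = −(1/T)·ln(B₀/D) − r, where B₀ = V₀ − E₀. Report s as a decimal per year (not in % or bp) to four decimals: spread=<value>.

d₁ = [ln(V₀/D) + (r + σ²/2)T] / (σ√T)
   = [ln(310.6254/144.1033) + (0.0727 + 0.5·0.2922²)·1.2431] / (0.2922·√1.2431)
   = [0.768057 + 0.143442] / 0.325787 = 2.797841
d₂ = d₁ − σ√T = 2.797841 − 0.325787 = 2.472054
N(d₁) = 0.997428,  N(d₂) = 0.993283,  e^(−rT) = 0.913590
E₀ = V₀·N(d₁) − D·e^(−rT)·N(d₂)
   = 310.6254·0.997428 − 144.1033·0.913590·0.993283 = 179.059347
B₀ = V₀ − E₀ = 310.6254 − 179.059347 = 131.566053
spread = −(1/T)·ln(B₀/D) − r = −(1/1.2431)·ln(131.566053/144.1033) − 0.0727 = 0.00052128

spread=0.0005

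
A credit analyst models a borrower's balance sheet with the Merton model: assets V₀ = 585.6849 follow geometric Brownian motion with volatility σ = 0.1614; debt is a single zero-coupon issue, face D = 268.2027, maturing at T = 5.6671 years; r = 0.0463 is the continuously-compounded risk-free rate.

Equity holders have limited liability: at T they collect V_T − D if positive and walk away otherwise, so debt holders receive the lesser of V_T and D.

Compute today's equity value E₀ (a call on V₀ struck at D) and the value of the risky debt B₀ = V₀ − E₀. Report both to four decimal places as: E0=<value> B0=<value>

E0=379.5122 B0=206.1727

d₁ = [ln(V₀/D) + (r + σ²/2)T] / (σ√T)
   = [ln(585.6849/268.2027) + (0.0463 + 0.5·0.1614²)·5.6671] / (0.1614·√5.6671)
   = [0.781039 + 0.336201] / 0.384224 = 2.907785
d₂ = d₁ − σ√T = 2.907785 − 0.384224 = 2.523562
N(d₁) = 0.998180,  N(d₂) = 0.994191,  e^(−rT) = 0.769213
E₀ = V₀·N(d₁) − D·e^(−rT)·N(d₂)
   = 585.6849·0.998180 − 268.2027·0.769213·0.994191 = 379.512175
B₀ = V₀ − E₀ = 585.6849 − 379.512175 = 206.172725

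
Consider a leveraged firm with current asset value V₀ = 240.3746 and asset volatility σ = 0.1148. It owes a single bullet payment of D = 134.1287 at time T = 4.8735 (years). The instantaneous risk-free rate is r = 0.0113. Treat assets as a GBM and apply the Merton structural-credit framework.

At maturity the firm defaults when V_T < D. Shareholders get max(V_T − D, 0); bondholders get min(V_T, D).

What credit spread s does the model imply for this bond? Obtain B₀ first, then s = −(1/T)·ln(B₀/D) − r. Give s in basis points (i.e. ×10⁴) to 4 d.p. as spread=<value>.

d₁ = [ln(V₀/D) + (r + σ²/2)T] / (σ√T)
   = [ln(240.3746/134.1287) + (0.0113 + 0.5·0.1148²)·4.8735] / (0.1148·√4.8735)
   = [0.583399 + 0.087185] / 0.253433 = 2.646003
d₂ = d₁ − σ√T = 2.646003 − 0.253433 = 2.392571
N(d₁) = 0.995928,  N(d₂) = 0.991635,  e^(−rT) = 0.946418
E₀ = V₀·N(d₁) − D·e^(−rT)·N(d₂)
   = 240.3746·0.995928 − 134.1287·0.946418·0.991635 = 113.515739
B₀ = V₀ − E₀ = 240.3746 − 113.515739 = 126.858861
spread = −(1/T)·ln(B₀/D) − r = −(1/4.8735)·ln(126.858861/134.1287) − 0.0113 = 0.00013422
in basis points: 0.00013422 × 10⁴ = 1.3422 bp

spread=1.3422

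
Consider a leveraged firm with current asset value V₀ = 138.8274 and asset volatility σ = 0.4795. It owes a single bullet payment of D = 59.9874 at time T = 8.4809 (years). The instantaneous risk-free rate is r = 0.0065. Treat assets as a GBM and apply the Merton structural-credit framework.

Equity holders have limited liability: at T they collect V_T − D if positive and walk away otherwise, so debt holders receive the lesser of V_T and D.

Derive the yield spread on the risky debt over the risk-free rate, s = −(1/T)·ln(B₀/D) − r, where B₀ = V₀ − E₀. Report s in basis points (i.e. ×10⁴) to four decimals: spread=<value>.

d₁ = [ln(V₀/D) + (r + σ²/2)T] / (σ√T)
   = [ln(138.8274/59.9874) + (0.0065 + 0.5·0.4795²)·8.4809] / (0.4795·√8.4809)
   = [0.839097 + 1.030091] / 1.396399 = 1.338577
d₂ = d₁ − σ√T = 1.338577 − 1.396399 = -0.057822
N(d₁) = 0.909646,  N(d₂) = 0.476945,  e^(−rT) = 0.946366
E₀ = V₀·N(d₁) − D·e^(−rT)·N(d₂)
   = 138.8274·0.909646 − 59.9874·0.946366·0.476945 = 99.207566
B₀ = V₀ − E₀ = 138.8274 − 99.207566 = 39.619834
spread = −(1/T)·ln(B₀/D) − r = −(1/8.4809)·ln(39.619834/59.9874) − 0.0065 = 0.04241046
in basis points: 0.04241046 × 10⁴ = 424.1046 bp

spread=424.1046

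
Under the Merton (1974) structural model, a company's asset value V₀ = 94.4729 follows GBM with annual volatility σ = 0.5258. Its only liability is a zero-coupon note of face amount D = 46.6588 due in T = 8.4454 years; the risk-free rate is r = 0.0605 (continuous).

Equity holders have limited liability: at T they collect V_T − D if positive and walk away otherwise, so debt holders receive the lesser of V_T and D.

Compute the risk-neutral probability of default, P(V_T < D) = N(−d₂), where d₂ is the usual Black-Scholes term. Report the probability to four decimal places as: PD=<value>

d₁ = [ln(V₀/D) + (r + σ²/2)T] / (σ√T)
   = [ln(94.4729/46.6588) + (0.0605 + 0.5·0.5258²)·8.4454] / (0.5258·√8.4454)
   = [0.705451 + 1.678378] / 1.528026 = 1.560072
d₂ = d₁ − σ√T = 1.560072 − 1.528026 = 0.032046
risk-neutral PD = N(−d₂) = N(-0.032046) = 0.487218

PD=0.4872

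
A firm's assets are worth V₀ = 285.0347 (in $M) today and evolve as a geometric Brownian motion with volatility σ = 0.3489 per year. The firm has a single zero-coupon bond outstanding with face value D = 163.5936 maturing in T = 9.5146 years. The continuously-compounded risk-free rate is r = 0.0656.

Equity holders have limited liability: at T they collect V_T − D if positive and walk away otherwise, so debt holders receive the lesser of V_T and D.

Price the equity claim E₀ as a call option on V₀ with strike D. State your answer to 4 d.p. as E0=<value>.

d₁ = [ln(V₀/D) + (r + σ²/2)T] / (σ√T)
   = [ln(285.0347/163.5936) + (0.0656 + 0.5·0.3489²)·9.5146] / (0.3489·√9.5146)
   = [0.555226 + 1.203270] / 1.076208 = 1.633973
d₂ = d₁ − σ√T = 1.633973 − 1.076208 = 0.557765
N(d₁) = 0.948868,  N(d₂) = 0.711498,  e^(−rT) = 0.535712
E₀ = V₀·N(d₁) − D·e^(−rT)·N(d₂)
   = 285.0347·0.948868 − 163.5936·0.535712·0.711498 = 208.105208

E0=208.1052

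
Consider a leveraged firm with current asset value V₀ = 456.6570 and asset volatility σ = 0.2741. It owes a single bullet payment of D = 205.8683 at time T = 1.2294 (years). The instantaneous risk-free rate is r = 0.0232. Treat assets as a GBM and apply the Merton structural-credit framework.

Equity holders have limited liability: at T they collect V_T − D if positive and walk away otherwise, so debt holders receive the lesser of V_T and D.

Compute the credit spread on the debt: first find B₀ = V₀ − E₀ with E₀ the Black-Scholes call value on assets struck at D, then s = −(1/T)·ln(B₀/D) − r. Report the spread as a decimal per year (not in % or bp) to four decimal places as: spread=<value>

spread=0.0004

d₁ = [ln(V₀/D) + (r + σ²/2)T] / (σ√T)
   = [ln(456.6570/205.8683) + (0.0232 + 0.5·0.2741²)·1.2294] / (0.2741·√1.2294)
   = [0.796696 + 0.074705] / 0.303917 = 2.867229
d₂ = d₁ − σ√T = 2.867229 − 0.303917 = 2.563311
N(d₁) = 0.997930,  N(d₂) = 0.994816,  e^(−rT) = 0.971881
E₀ = V₀·N(d₁) − D·e^(−rT)·N(d₂)
   = 456.6570·0.997930 − 205.8683·0.971881·0.994816 = 256.669276
B₀ = V₀ − E₀ = 456.6570 − 256.669276 = 199.987724
spread = −(1/T)·ln(B₀/D) − r = −(1/1.2294)·ln(199.987724/205.8683) − 0.0232 = 0.00037301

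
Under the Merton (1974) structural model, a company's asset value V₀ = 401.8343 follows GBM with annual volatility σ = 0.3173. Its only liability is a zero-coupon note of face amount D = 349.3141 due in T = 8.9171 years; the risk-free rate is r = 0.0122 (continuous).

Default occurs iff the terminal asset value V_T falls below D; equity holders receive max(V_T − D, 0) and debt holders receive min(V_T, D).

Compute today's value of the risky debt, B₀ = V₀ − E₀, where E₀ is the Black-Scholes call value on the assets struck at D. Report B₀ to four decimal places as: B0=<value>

B0=223.1824

d₁ = [ln(V₀/D) + (r + σ²/2)T] / (σ√T)
   = [ln(401.8343/349.3141) + (0.0122 + 0.5·0.3173²)·8.9171] / (0.3173·√8.9171)
   = [0.140068 + 0.557672] / 0.947506 = 0.736397
d₂ = d₁ − σ√T = 0.736397 − 0.947506 = -0.211109
N(d₁) = 0.769255,  N(d₂) = 0.416401,  e^(−rT) = 0.896920
E₀ = V₀·N(d₁) − D·e^(−rT)·N(d₂)
   = 401.8343·0.769255 − 349.3141·0.896920·0.416401 = 178.651900
B₀ = V₀ − E₀ = 401.8343 − 178.651900 = 223.182400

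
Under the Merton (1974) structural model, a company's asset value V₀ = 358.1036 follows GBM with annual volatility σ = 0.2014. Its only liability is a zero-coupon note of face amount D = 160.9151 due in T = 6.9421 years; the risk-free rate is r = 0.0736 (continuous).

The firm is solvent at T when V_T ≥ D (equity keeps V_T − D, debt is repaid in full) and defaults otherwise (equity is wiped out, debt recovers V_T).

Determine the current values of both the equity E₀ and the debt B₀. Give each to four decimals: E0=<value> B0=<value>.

E0=261.7759 B0=96.3277

d₁ = [ln(V₀/D) + (r + σ²/2)T] / (σ√T)
   = [ln(358.1036/160.9151) + (0.0736 + 0.5·0.2014²)·6.9421] / (0.2014·√6.9421)
   = [0.799945 + 0.651731] / 0.530646 = 2.735678
d₂ = d₁ − σ√T = 2.735678 − 0.530646 = 2.205032
N(d₁) = 0.996887,  N(d₂) = 0.986274,  e^(−rT) = 0.599932
E₀ = V₀·N(d₁) − D·e^(−rT)·N(d₂)
   = 358.1036·0.996887 − 160.9151·0.599932·0.986274 = 261.775887
B₀ = V₀ − E₀ = 358.1036 − 261.775887 = 96.327713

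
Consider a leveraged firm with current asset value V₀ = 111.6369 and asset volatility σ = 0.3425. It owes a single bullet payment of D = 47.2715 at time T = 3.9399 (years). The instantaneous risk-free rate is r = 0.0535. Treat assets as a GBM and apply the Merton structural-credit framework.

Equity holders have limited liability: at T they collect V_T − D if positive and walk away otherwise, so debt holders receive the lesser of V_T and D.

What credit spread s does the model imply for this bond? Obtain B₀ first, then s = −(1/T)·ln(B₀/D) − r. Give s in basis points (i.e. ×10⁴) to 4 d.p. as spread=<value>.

spread=70.7327

d₁ = [ln(V₀/D) + (r + σ²/2)T] / (σ√T)
   = [ln(111.6369/47.2715) + (0.0535 + 0.5·0.3425²)·3.9399] / (0.3425·√3.9399)
   = [0.859344 + 0.441872] / 0.679834 = 1.914019
d₂ = d₁ − σ√T = 1.914019 − 0.679834 = 1.234185
N(d₁) = 0.972191,  N(d₂) = 0.891433,  e^(−rT) = 0.809948
E₀ = V₀·N(d₁) − D·e^(−rT)·N(d₂)
   = 111.6369·0.972191 − 47.2715·0.809948·0.891433 = 74.401685
B₀ = V₀ − E₀ = 111.6369 − 74.401685 = 37.235215
spread = −(1/T)·ln(B₀/D) − r = −(1/3.9399)·ln(37.235215/47.2715) − 0.0535 = 0.00707327
in basis points: 0.00707327 × 10⁴ = 70.7327 bp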